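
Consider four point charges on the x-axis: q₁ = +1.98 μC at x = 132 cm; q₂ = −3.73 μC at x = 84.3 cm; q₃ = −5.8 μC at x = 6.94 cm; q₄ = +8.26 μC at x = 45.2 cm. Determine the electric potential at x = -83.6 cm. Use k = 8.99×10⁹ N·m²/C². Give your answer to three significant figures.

The total potential is the scalar sum of each charge's contribution, V = Σ kqᵢ/rᵢ.
Distances from the field point to each charge: r₁ = 2.16 m, r₂ = 1.68 m, r₃ = 0.905 m, r₄ = 1.29 m.
V = k[(1.98×10⁻⁶)/(2.16) + (-3.73×10⁻⁶)/(1.68) + (-5.80×10⁻⁶)/(0.905) + (8.26×10⁻⁶)/(1.29)] = -1.17×10⁴ V.

-1.17×10⁴ V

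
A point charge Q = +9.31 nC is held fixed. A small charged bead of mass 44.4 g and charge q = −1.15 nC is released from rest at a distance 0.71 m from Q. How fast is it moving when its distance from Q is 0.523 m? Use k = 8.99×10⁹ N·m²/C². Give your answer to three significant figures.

1.48×10⁻³ m/s

Only the electrostatic force acts, so mechanical energy is conserved: ½mv² = U₁ − U₂ = kQq(1/r₁ − 1/r₂).
U₁ − U₂ = (8.99×10⁹ N·m²/C²)(9.31×10⁻⁹ C)(-1.15×10⁻⁹ C)(1/0.710 − 1/0.523) = 4.85×10⁻⁸ J.
v = √(2·4.85×10⁻⁸/0.0444) = 1.48×10⁻³ m/s.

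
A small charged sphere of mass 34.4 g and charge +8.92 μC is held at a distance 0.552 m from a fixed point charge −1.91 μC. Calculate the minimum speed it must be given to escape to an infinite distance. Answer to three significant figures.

To just escape, total mechanical energy must reach zero at infinity: ½mv²_min + U = 0, so ½mv²_min = −U = |kQq|/r.
|U| = |kQq|/r = (8.99×10⁹ N·m²/C²)(1.91×10⁻⁶)(8.92×10⁻⁶)/(0.552) = 0.277 J.
v_min = √(2|U|/m) = √(2·0.277/0.0344) = 4.02 m/s.

4.02 m/s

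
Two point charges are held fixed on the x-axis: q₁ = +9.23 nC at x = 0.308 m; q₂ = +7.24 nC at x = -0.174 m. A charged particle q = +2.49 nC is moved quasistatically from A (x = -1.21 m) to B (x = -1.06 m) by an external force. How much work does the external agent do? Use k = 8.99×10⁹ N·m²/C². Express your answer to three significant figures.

For quasistatic motion the external work equals the change in potential energy: W_ext = qΔV = q(V_B − V_A).
At A: distances to the source charges are 1.52 m, 1.04 m; V_A = Σ kqᵢ/rᵢ = 117 V.
At B: distances to the source charges are 1.37 m, 0.886 m; V_B = Σ kqᵢ/rᵢ = 134 V.
ΔV = V_B − V_A = 16.6 V.
W_ext = qΔV = (2.49×10⁻⁹ C)(16.6 V) = 4.14×10⁻⁸ J.

4.14×10⁻⁸ J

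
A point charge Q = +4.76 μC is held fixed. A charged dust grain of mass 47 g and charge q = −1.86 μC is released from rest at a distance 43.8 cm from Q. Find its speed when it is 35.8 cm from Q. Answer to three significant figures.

Only the electrostatic force acts, so mechanical energy is conserved: ½mv² = U₁ − U₂ = kQq(1/r₁ − 1/r₂).
U₁ − U₂ = (8.99×10⁹ N·m²/C²)(4.76×10⁻⁶ C)(-1.86×10⁻⁶ C)(1/0.438 − 1/0.358) = 0.0406 J.
v = √(2·0.0406/0.0470) = 1.31 m/s.

1.31 m/s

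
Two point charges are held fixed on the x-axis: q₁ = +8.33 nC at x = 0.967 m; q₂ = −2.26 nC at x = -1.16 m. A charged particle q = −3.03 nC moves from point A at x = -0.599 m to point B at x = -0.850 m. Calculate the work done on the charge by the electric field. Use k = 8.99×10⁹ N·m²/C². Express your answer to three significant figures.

-1.09×10⁻⁷ J

The work done by the electric force is W_field = −ΔU = −q(V_B − V_A) = q(V_A − V_B).
At A: distances to the source charges are 1.57 m, 0.561 m; V_A = Σ kqᵢ/rᵢ = 11.6 V.
At B: distances to the source charges are 1.82 m, 0.310 m; V_B = Σ kqᵢ/rᵢ = -24.3 V.
ΔV = V_B − V_A = -35.9 V.
W_field = −qΔV = −(-3.03×10⁻⁹ C)(-35.9 V) = -1.09×10⁻⁷ J.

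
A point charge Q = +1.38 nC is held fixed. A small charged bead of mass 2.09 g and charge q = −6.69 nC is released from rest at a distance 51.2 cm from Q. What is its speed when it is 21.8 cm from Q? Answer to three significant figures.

0.0145 m/s

Only the electrostatic force acts, so mechanical energy is conserved: ½mv² = U₁ − U₂ = kQq(1/r₁ − 1/r₂).
U₁ − U₂ = (8.99×10⁹ N·m²/C²)(1.38×10⁻⁹ C)(-6.69×10⁻⁹ C)(1/0.512 − 1/0.218) = 2.19×10⁻⁷ J.
v = √(2·2.19×10⁻⁷/2.09×10⁻³) = 0.0145 m/s.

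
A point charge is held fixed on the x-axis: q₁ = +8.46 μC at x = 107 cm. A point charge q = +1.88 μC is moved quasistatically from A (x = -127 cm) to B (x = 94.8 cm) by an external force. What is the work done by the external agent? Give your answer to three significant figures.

1.11 J

For quasistatic motion the external work equals the change in potential energy: W_ext = qΔV = q(V_B − V_A).
At A: distance to the source charge is 2.34 m; V_A = kq₁/r = 3.25×10⁴ V.
At B: distance to the source charge is 0.122 m; V_B = kq₁/r = 6.23×10⁵ V.
ΔV = V_B − V_A = 5.91×10⁵ V.
W_ext = qΔV = (1.88×10⁻⁶ C)(5.91×10⁵ V) = 1.11 J.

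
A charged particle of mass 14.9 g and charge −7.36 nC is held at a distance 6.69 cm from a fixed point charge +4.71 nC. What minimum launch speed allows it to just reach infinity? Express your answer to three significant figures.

0.0250 m/s

To just escape, total mechanical energy must reach zero at infinity: ½mv²_min + U = 0, so ½mv²_min = −U = |kQq|/r.
|U| = |kQq|/r = (8.99×10⁹ N·m²/C²)(4.71×10⁻⁹)(7.36×10⁻⁹)/(0.0669) = 4.66×10⁻⁶ J.
v_min = √(2|U|/m) = √(2·4.66×10⁻⁶/0.0149) = 0.0250 m/s.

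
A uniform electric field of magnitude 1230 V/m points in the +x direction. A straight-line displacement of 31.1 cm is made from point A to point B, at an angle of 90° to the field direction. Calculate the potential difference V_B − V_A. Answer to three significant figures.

Only the component of displacement along E changes the potential: ΔV = −E·d·cosθ.
ΔV = −(1230 V/m)(0.311 m)cos90° = 0 V.

0 V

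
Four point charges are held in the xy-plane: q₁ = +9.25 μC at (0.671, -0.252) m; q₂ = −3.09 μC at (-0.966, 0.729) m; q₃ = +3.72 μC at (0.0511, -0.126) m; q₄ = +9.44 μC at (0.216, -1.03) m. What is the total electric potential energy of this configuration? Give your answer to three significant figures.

1.37 J

The assembly work is the sum of pairwise potential energies, U = Σ_{i<j} kqᵢqⱼ/rᵢⱼ.
Pair separations: r₁₂ = 1.91 m, r₁₃ = 0.633 m, r₁₄ = 0.901 m, r₂₃ = 1.33 m, r₂₄ = 2.12 m, r₃₄ = 0.919 m.
Summing all 6 pair terms gives U = 1.37 J.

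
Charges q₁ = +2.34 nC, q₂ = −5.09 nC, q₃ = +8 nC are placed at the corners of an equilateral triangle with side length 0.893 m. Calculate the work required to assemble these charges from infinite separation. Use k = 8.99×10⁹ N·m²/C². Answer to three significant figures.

The assembly work is the sum of pairwise potential energies, U = Σ_{i<j} kqᵢqⱼ/rᵢⱼ.
All three pair separations equal the side length, 0.893 m.
U = (-1.20×10⁻⁷) + (1.88×10⁻⁷) + (-4.10×10⁻⁷) = -3.41×10⁻⁷ J.

-3.41×10⁻⁷ J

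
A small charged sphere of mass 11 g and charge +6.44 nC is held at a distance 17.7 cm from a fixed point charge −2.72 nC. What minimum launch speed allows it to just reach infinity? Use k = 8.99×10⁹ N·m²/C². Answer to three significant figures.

0.0127 m/s

To just escape, total mechanical energy must reach zero at infinity: ½mv²_min + U = 0, so ½mv²_min = −U = |kQq|/r.
|U| = |kQq|/r = (8.99×10⁹ N·m²/C²)(2.72×10⁻⁹)(6.44×10⁻⁹)/(0.177) = 8.90×10⁻⁷ J.
v_min = √(2|U|/m) = √(2·8.90×10⁻⁷/0.0110) = 0.0127 m/s.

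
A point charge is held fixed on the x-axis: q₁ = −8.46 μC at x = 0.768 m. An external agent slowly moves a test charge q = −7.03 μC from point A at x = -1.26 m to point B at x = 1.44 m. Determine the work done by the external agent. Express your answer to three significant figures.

For quasistatic motion the external work equals the change in potential energy: W_ext = qΔV = q(V_B − V_A).
At A: distance to the source charge is 2.03 m; V_A = kq₁/r = -3.75×10⁴ V.
At B: distance to the source charge is 0.672 m; V_B = kq₁/r = -1.13×10⁵ V.
ΔV = V_B − V_A = -7.57×10⁴ V.
W_ext = qΔV = (-7.03×10⁻⁶ C)(-7.57×10⁴ V) = 0.532 J.

0.532 J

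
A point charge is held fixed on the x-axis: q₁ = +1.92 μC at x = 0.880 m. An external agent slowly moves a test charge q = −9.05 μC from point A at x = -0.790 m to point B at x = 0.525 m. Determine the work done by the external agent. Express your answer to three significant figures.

For quasistatic motion the external work equals the change in potential energy: W_ext = qΔV = q(V_B − V_A).
At A: distance to the source charge is 1.67 m; V_A = kq₁/r = 1.03×10⁴ V.
At B: distance to the source charge is 0.355 m; V_B = kq₁/r = 4.86×10⁴ V.
ΔV = V_B − V_A = 3.83×10⁴ V.
W_ext = qΔV = (-9.05×10⁻⁶ C)(3.83×10⁴ V) = -0.346 J.

-0.346 J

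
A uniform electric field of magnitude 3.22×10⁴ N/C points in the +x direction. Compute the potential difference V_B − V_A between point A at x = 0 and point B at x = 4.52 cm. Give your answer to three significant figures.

-1460 V

In a uniform field, potential decreases in the direction of E: V_B − V_A = −E·Δx.
V_B − V_A = −(3.22×10⁴ V/m)(0.0452 m) = -1460 V.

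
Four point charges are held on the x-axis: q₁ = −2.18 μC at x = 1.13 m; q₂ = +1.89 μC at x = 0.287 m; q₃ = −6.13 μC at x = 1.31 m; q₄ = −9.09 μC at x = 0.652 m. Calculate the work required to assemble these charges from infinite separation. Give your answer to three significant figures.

1.23 J

The work to assemble the configuration equals its total potential energy, U = Σ kqᵢqⱼ/rᵢⱼ over all pairs.
Pair separations: r₁₂ = 0.843 m, r₁₃ = 0.180 m, r₁₄ = 0.478 m, r₂₃ = 1.02 m, r₂₄ = 0.365 m, r₃₄ = 0.658 m.
Summing all 6 pair terms gives U = 1.23 J.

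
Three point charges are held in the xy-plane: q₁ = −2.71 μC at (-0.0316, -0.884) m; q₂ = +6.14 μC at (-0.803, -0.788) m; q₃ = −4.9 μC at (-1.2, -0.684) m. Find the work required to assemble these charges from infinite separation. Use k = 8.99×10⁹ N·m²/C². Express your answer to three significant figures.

-0.751 J

The assembly work is the sum of pairwise potential energies, U = Σ_{i<j} kqᵢqⱼ/rᵢⱼ.
Pair separations: r₁₂ = 0.777 m, r₁₃ = 1.19 m, r₂₃ = 0.410 m.
U = (-0.192) + (0.101) + (-0.659) = -0.751 J.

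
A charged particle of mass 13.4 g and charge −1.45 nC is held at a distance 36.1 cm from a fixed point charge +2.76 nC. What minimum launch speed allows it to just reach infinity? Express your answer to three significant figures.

3.86×10⁻³ m/s

To just escape, total mechanical energy must reach zero at infinity: ½mv²_min + U = 0, so ½mv²_min = −U = |kQq|/r.
|U| = |kQq|/r = (8.99×10⁹ N·m²/C²)(2.76×10⁻⁹)(1.45×10⁻⁹)/(0.361) = 9.97×10⁻⁸ J.
v_min = √(2|U|/m) = √(2·9.97×10⁻⁸/0.0134) = 3.86×10⁻³ m/s.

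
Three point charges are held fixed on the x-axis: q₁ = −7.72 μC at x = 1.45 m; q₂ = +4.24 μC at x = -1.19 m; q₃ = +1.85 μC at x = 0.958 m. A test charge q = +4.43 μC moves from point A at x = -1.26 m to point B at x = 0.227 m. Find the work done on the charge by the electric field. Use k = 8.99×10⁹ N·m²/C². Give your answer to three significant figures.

2.36 J

The work done by the electric force is W_field = −ΔU = −q(V_B − V_A) = q(V_A − V_B).
At A: distances to the source charges are 2.71 m, 0.0700 m, 2.22 m; V_A = Σ kqᵢ/rᵢ = 5.26×10⁵ V.
At B: distances to the source charges are 1.22 m, 1.42 m, 0.731 m; V_B = Σ kqᵢ/rᵢ = -7100 V.
ΔV = V_B − V_A = -5.34×10⁵ V.
W_field = −qΔV = −(4.43×10⁻⁶ C)(-5.34×10⁵ V) = 2.36 J.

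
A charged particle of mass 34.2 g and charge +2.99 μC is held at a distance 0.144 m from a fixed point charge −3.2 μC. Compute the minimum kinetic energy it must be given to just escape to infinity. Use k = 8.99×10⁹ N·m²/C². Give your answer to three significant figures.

0.597 J

To just escape, total mechanical energy must reach zero at infinity: ½mv²_min + U = 0, so ½mv²_min = −U = |kQq|/r.
|U| = |kQq|/r = (8.99×10⁹ N·m²/C²)(3.20×10⁻⁶)(2.99×10⁻⁶)/(0.144) = 0.597 J.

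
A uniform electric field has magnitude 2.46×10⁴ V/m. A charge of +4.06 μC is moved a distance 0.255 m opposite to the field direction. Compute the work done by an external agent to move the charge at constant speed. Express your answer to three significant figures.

The potential change for a displacement 0.255 m opposite to the field direction is ΔV = +Ed = 6270 V.
W_ext = qΔV = 0.0255 J.

0.0255 J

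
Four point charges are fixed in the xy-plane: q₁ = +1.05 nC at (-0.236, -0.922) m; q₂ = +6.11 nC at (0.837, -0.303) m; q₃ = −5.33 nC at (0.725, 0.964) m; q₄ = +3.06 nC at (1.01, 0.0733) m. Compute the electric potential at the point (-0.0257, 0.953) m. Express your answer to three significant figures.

-2.53 V

Electric potential is a scalar, so the contributions from each charge add algebraically: V = Σ kqᵢ/rᵢ.
Distances from the field point to each charge: r₁ = 1.89 m, r₂ = 1.52 m, r₃ = 0.751 m, r₄ = 1.36 m.
V = k[(1.05×10⁻⁹)/(1.89) + (6.11×10⁻⁹)/(1.52) + (-5.33×10⁻⁹)/(0.751) + (3.06×10⁻⁹)/(1.36)] = -2.53 V.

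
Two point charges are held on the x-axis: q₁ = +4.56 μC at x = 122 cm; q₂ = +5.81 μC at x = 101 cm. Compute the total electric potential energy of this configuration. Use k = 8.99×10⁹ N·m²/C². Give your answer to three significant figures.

The work to assemble the configuration equals its total potential energy, U = Σ kqᵢqⱼ/rᵢⱼ over all pairs.
Pair separations: r₁₂ = 0.210 m.
U = (1.13) = 1.13 J.

1.13 J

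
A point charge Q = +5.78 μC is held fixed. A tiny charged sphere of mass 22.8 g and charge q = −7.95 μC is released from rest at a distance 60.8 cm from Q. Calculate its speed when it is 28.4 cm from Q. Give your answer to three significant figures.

Only the electrostatic force acts, so mechanical energy is conserved: ½mv² = U₁ − U₂ = kQq(1/r₁ − 1/r₂).
U₁ − U₂ = (8.99×10⁹ N·m²/C²)(5.78×10⁻⁶ C)(-7.95×10⁻⁶ C)(1/0.608 − 1/0.284) = 0.775 J.
v = √(2·0.775/0.0228) = 8.25 m/s.

8.25 m/s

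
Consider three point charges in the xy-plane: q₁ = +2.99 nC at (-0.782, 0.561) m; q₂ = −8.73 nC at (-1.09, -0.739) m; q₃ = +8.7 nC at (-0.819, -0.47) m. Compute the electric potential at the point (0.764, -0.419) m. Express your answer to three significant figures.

22.4 V

Electric potential is a scalar, so the contributions from each charge add algebraically: V = Σ kqᵢ/rᵢ.
Distances from the field point to each charge: r₁ = 1.83 m, r₂ = 1.88 m, r₃ = 1.58 m.
V = k[(2.99×10⁻⁹)/(1.83) + (-8.73×10⁻⁹)/(1.88) + (8.70×10⁻⁹)/(1.58)] = 22.4 V.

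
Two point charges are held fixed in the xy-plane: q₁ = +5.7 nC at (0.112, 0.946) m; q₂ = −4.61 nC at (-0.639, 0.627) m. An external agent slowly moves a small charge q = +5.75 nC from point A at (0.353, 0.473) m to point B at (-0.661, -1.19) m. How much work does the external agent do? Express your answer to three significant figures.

-3.19×10⁻⁷ J

For quasistatic motion the external work equals the change in potential energy: W_ext = qΔV = q(V_B − V_A).
At A: distances to the source charges are 0.531 m, 1.00 m; V_A = Σ kqᵢ/rᵢ = 55.2 V.
At B: distances to the source charges are 2.27 m, 1.82 m; V_B = Σ kqᵢ/rᵢ = -0.249 V.
ΔV = V_B − V_A = -55.5 V.
W_ext = qΔV = (5.75×10⁻⁹ C)(-55.5 V) = -3.19×10⁻⁷ J.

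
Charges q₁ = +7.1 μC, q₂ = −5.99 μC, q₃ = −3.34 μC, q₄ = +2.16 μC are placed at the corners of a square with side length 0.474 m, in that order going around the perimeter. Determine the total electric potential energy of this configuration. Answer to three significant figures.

The work to assemble the configuration equals its total potential energy, U = Σ kqᵢqⱼ/rᵢⱼ over all pairs.
The four side pairs have separation 0.474 m and the two diagonal pairs 0.670 m.
Summing all 6 pair terms gives U = -0.765 J.

-0.765 J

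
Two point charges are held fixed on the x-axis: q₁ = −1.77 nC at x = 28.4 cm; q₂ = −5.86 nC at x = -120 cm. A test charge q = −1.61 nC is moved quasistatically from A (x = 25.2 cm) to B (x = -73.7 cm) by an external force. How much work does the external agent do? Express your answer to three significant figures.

For quasistatic motion the external work equals the change in potential energy: W_ext = qΔV = q(V_B − V_A).
At A: distances to the source charges are 0.0320 m, 1.45 m; V_A = Σ kqᵢ/rᵢ = -534 V.
At B: distances to the source charges are 1.02 m, 0.463 m; V_B = Σ kqᵢ/rᵢ = -129 V.
ΔV = V_B − V_A = 404 V.
W_ext = qΔV = (-1.61×10⁻⁹ C)(404 V) = -6.51×10⁻⁷ J.

-6.51×10⁻⁷ J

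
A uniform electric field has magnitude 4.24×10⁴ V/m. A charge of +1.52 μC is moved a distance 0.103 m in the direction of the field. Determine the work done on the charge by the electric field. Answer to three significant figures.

6.64×10⁻³ J

The potential change for a displacement 0.103 m in the direction of the field is ΔV = −Ed = -4370 V.
W_field = −qΔV = 6.64×10⁻³ J.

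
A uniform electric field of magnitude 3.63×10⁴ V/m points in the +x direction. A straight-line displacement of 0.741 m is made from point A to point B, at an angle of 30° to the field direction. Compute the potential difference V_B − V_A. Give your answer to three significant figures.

-2.33×10⁴ V

Only the component of displacement along E changes the potential: ΔV = −E·d·cosθ.
ΔV = −(3.63×10⁴ V/m)(0.741 m)cos30° = -2.33×10⁴ V.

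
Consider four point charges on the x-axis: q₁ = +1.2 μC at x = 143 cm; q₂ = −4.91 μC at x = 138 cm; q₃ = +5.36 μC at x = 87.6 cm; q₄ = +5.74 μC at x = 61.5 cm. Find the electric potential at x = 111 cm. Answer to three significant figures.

The total potential is the scalar sum of each charge's contribution, V = Σ kqᵢ/rᵢ.
Distances from the field point to each charge: r₁ = 0.320 m, r₂ = 0.270 m, r₃ = 0.234 m, r₄ = 0.495 m.
V = k[(1.20×10⁻⁶)/(0.320) + (-4.91×10⁻⁶)/(0.270) + (5.36×10⁻⁶)/(0.234) + (5.74×10⁻⁶)/(0.495)] = 1.80×10⁵ V.

1.80×10⁵ V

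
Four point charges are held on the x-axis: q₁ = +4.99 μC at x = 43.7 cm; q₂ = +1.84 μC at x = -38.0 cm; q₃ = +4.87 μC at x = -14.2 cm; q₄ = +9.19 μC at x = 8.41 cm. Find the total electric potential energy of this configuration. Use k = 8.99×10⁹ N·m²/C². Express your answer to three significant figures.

4.09 J

The assembly work is the sum of pairwise potential energies, U = Σ_{i<j} kqᵢqⱼ/rᵢⱼ.
Pair separations: r₁₂ = 0.817 m, r₁₃ = 0.579 m, r₁₄ = 0.353 m, r₂₃ = 0.238 m, r₂₄ = 0.464 m, r₃₄ = 0.226 m.
Summing all 6 pair terms gives U = 4.09 J.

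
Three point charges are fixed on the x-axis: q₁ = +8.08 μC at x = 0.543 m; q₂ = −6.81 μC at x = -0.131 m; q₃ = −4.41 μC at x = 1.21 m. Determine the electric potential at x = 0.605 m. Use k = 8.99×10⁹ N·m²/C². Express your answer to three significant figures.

1.02×10⁶ V

The total potential is the scalar sum of each charge's contribution, V = Σ kqᵢ/rᵢ.
Distances from the field point to each charge: r₁ = 0.0620 m, r₂ = 0.736 m, r₃ = 0.605 m.
V = k[(8.08×10⁻⁶)/(0.0620) + (-6.81×10⁻⁶)/(0.736) + (-4.41×10⁻⁶)/(0.605)] = 1.02×10⁶ V.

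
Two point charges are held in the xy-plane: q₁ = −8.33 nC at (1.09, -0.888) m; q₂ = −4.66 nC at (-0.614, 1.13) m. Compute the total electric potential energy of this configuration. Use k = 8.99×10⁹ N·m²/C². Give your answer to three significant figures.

The work to assemble the configuration equals its total potential energy, U = Σ kqᵢqⱼ/rᵢⱼ over all pairs.
Pair separations: r₁₂ = 2.64 m.
U = (1.32×10⁻⁷) = 1.32×10⁻⁷ J.

1.32×10⁻⁷ J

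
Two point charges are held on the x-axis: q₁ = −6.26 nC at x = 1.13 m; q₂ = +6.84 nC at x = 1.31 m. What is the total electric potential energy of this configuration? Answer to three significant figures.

-2.14×10⁻⁶ J

The assembly work is the sum of pairwise potential energies, U = Σ_{i<j} kqᵢqⱼ/rᵢⱼ.
Pair separations: r₁₂ = 0.180 m.
U = (-2.14×10⁻⁶) = -2.14×10⁻⁶ J.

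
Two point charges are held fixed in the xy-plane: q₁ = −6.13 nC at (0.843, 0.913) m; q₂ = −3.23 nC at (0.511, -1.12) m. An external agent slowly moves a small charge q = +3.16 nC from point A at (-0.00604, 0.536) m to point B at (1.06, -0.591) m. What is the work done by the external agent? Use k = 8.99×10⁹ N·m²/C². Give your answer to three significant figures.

For quasistatic motion the external work equals the change in potential energy: W_ext = qΔV = q(V_B − V_A).
At A: distances to the source charges are 0.929 m, 1.73 m; V_A = Σ kqᵢ/rᵢ = -76.1 V.
At B: distances to the source charges are 1.52 m, 0.762 m; V_B = Σ kqᵢ/rᵢ = -74.4 V.
ΔV = V_B − V_A = 1.71 V.
W_ext = qΔV = (3.16×10⁻⁹ C)(1.71 V) = 5.39×10⁻⁹ J.

5.39×10⁻⁹ J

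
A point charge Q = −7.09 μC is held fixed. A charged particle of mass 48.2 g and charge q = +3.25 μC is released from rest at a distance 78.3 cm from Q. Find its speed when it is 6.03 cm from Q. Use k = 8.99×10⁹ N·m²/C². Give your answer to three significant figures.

Only the electrostatic force acts, so mechanical energy is conserved: ½mv² = U₁ − U₂ = kQq(1/r₁ − 1/r₂).
U₁ − U₂ = (8.99×10⁹ N·m²/C²)(-7.09×10⁻⁶ C)(3.25×10⁻⁶ C)(1/0.783 − 1/0.0603) = 3.17 J.
v = √(2·3.17/0.0482) = 11.5 m/s.

11.5 m/s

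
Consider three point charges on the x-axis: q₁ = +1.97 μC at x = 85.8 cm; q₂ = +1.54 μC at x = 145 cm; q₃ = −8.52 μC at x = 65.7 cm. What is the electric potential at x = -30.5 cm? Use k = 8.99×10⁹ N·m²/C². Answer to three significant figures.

The total potential is the scalar sum of each charge's contribution, V = Σ kqᵢ/rᵢ.
Distances from the field point to each charge: r₁ = 1.16 m, r₂ = 1.75 m, r₃ = 0.962 m.
V = k[(1.97×10⁻⁶)/(1.16) + (1.54×10⁻⁶)/(1.75) + (-8.52×10⁻⁶)/(0.962)] = -5.65×10⁴ V.

-5.65×10⁴ V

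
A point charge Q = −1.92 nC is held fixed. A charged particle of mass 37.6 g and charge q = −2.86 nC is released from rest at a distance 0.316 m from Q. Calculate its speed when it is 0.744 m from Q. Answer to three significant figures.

2.19×10⁻³ m/s

Only the electrostatic force acts, so mechanical energy is conserved: ½mv² = U₁ − U₂ = kQq(1/r₁ − 1/r₂).
U₁ − U₂ = (8.99×10⁹ N·m²/C²)(-1.92×10⁻⁹ C)(-2.86×10⁻⁹ C)(1/0.316 − 1/0.744) = 8.99×10⁻⁸ J.
v = √(2·8.99×10⁻⁸/0.0376) = 2.19×10⁻³ m/s.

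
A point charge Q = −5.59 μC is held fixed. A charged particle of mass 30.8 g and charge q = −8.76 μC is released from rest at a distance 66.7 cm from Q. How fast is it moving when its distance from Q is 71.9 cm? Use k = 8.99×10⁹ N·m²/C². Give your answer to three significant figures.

Only the electrostatic force acts, so mechanical energy is conserved: ½mv² = U₁ − U₂ = kQq(1/r₁ − 1/r₂).
U₁ − U₂ = (8.99×10⁹ N·m²/C²)(-5.59×10⁻⁶ C)(-8.76×10⁻⁶ C)(1/0.667 − 1/0.719) = 0.0477 J.
v = √(2·0.0477/0.0308) = 1.76 m/s.

1.76 m/s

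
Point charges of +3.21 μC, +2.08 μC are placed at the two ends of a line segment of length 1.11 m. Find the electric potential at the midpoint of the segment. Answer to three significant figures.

The total potential is the scalar sum of each charge's contribution, V = Σ kqᵢ/rᵢ.
Each charge is 0.555 m from the midpoint.
V = k[(3.21×10⁻⁶)/(0.555) + (2.08×10⁻⁶)/(0.555)] = 8.57×10⁴ V.

8.57×10⁴ V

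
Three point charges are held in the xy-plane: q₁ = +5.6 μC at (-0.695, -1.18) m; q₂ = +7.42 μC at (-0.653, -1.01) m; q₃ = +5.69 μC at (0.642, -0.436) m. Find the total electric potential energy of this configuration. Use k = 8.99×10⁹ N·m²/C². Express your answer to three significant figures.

The work to assemble the configuration equals its total potential energy, U = Σ kqᵢqⱼ/rᵢⱼ over all pairs.
Pair separations: r₁₂ = 0.175 m, r₁₃ = 1.53 m, r₂₃ = 1.42 m.
U = (2.13) + (0.187) + (0.268) = 2.59 J.

2.59 J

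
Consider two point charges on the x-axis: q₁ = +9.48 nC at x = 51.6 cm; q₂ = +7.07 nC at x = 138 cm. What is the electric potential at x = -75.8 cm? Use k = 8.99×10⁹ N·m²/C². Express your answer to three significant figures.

96.6 V

The total potential is the scalar sum of each charge's contribution, V = Σ kqᵢ/rᵢ.
Distances from the field point to each charge: r₁ = 1.27 m, r₂ = 2.14 m.
V = k[(9.48×10⁻⁹)/(1.27) + (7.07×10⁻⁹)/(2.14)] = 96.6 V.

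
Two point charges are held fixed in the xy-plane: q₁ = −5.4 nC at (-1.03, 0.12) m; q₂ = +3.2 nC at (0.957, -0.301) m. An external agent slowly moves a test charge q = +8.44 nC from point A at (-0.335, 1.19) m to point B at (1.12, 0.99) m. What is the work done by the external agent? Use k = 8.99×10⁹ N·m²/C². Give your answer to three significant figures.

For quasistatic motion the external work equals the change in potential energy: W_ext = qΔV = q(V_B − V_A).
At A: distances to the source charges are 1.28 m, 1.97 m; V_A = Σ kqᵢ/rᵢ = -23.5 V.
At B: distances to the source charges are 2.32 m, 1.30 m; V_B = Σ kqᵢ/rᵢ = 1.18 V.
ΔV = V_B − V_A = 24.6 V.
W_ext = qΔV = (8.44×10⁻⁹ C)(24.6 V) = 2.08×10⁻⁷ J.

2.08×10⁻⁷ J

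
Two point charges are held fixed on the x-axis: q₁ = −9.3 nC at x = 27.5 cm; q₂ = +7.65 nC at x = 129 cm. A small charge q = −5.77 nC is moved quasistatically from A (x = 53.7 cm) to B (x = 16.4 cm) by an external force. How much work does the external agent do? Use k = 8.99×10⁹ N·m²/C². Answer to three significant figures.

For quasistatic motion the external work equals the change in potential energy: W_ext = qΔV = q(V_B − V_A).
At A: distances to the source charges are 0.262 m, 0.753 m; V_A = Σ kqᵢ/rᵢ = -228 V.
At B: distances to the source charges are 0.111 m, 1.13 m; V_B = Σ kqᵢ/rᵢ = -692 V.
ΔV = V_B − V_A = -464 V.
W_ext = qΔV = (-5.77×10⁻⁹ C)(-464 V) = 2.68×10⁻⁶ J.

2.68×10⁻⁶ J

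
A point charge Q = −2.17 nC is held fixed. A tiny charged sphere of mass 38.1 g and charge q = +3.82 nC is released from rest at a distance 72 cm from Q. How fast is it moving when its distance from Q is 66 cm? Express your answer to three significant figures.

Only the electrostatic force acts, so mechanical energy is conserved: ½mv² = U₁ − U₂ = kQq(1/r₁ − 1/r₂).
U₁ − U₂ = (8.99×10⁹ N·m²/C²)(-2.17×10⁻⁹ C)(3.82×10⁻⁹ C)(1/0.720 − 1/0.660) = 9.41×10⁻⁹ J.
v = √(2·9.41×10⁻⁹/0.0381) = 7.03×10⁻⁴ m/s.

7.03×10⁻⁴ m/s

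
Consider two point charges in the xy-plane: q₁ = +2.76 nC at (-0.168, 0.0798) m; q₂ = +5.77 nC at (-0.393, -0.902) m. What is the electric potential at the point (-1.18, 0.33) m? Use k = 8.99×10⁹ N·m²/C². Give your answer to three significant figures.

The total potential is the scalar sum of each charge's contribution, V = Σ kqᵢ/rᵢ.
Distances from the field point to each charge: r₁ = 1.04 m, r₂ = 1.46 m.
V = k[(2.76×10⁻⁹)/(1.04) + (5.77×10⁻⁹)/(1.46)] = 59.3 V.

59.3 V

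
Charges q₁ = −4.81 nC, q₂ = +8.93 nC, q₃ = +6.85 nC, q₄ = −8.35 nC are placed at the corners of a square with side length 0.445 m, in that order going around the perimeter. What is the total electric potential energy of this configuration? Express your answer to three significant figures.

The assembly work is the sum of pairwise potential energies, U = Σ_{i<j} kqᵢqⱼ/rᵢⱼ.
The four side pairs have separation 0.445 m and the two diagonal pairs 0.629 m.
Summing all 6 pair terms gives U = -1.51×10⁻⁶ J.

-1.51×10⁻⁶ J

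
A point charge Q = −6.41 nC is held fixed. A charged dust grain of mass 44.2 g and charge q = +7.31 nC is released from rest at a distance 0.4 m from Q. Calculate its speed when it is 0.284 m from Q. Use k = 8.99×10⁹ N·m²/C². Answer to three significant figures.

Only the electrostatic force acts, so mechanical energy is conserved: ½mv² = U₁ − U₂ = kQq(1/r₁ − 1/r₂).
U₁ − U₂ = (8.99×10⁹ N·m²/C²)(-6.41×10⁻⁹ C)(7.31×10⁻⁹ C)(1/0.400 − 1/0.284) = 4.30×10⁻⁷ J.
v = √(2·4.30×10⁻⁷/0.0442) = 4.41×10⁻³ m/s.

4.41×10⁻³ m/s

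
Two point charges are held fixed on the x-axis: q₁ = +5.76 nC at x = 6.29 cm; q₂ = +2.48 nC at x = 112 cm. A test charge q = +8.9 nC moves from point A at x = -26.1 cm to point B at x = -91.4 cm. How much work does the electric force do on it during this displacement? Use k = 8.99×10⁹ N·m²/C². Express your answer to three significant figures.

9.97×10⁻⁷ J

The work done by the electric force is W_field = −ΔU = −q(V_B − V_A) = q(V_A − V_B).
At A: distances to the source charges are 0.324 m, 1.38 m; V_A = Σ kqᵢ/rᵢ = 176 V.
At B: distances to the source charges are 0.977 m, 2.03 m; V_B = Σ kqᵢ/rᵢ = 64.0 V.
ΔV = V_B − V_A = -112 V.
W_field = −qΔV = −(8.90×10⁻⁹ C)(-112 V) = 9.97×10⁻⁷ J.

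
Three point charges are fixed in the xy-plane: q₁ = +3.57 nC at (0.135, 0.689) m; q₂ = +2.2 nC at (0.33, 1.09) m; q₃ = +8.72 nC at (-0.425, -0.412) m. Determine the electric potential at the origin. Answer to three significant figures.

Electric potential is a scalar, so the contributions from each charge add algebraically: V = Σ kqᵢ/rᵢ.
Distances from the field point to each charge: r₁ = 0.702 m, r₂ = 1.14 m, r₃ = 0.592 m.
V = k[(3.57×10⁻⁹)/(0.702) + (2.20×10⁻⁹)/(1.14) + (8.72×10⁻⁹)/(0.592)] = 196 V.

196 V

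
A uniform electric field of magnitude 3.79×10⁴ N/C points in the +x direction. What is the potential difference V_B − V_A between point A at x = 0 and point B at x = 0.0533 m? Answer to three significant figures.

In a uniform field, potential decreases in the direction of E: V_B − V_A = −E·Δx.
V_B − V_A = −(3.79×10⁴ V/m)(0.0533 m) = -2020 V.

-2020 V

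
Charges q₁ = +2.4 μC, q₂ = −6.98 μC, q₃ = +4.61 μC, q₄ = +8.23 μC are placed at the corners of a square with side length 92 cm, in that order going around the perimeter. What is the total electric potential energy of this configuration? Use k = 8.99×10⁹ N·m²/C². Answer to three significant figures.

-0.235 J

The assembly work is the sum of pairwise potential energies, U = Σ_{i<j} kqᵢqⱼ/rᵢⱼ.
The four side pairs have separation 0.920 m and the two diagonal pairs 1.30 m.
Summing all 6 pair terms gives U = -0.235 J.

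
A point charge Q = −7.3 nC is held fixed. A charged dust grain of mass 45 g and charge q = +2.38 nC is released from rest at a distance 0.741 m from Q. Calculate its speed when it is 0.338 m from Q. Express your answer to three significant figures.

3.34×10⁻³ m/s

Only the electrostatic force acts, so mechanical energy is conserved: ½mv² = U₁ − U₂ = kQq(1/r₁ − 1/r₂).
U₁ − U₂ = (8.99×10⁹ N·m²/C²)(-7.30×10⁻⁹ C)(2.38×10⁻⁹ C)(1/0.741 − 1/0.338) = 2.51×10⁻⁷ J.
v = √(2·2.51×10⁻⁷/0.0450) = 3.34×10⁻³ m/s.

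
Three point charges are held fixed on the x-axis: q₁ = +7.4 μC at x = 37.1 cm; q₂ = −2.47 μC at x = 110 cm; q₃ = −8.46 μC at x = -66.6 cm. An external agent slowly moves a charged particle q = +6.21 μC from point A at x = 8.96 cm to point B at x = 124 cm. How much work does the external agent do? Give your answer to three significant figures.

For quasistatic motion the external work equals the change in potential energy: W_ext = qΔV = q(V_B − V_A).
At A: distances to the source charges are 0.281 m, 1.01 m, 0.756 m; V_A = Σ kqᵢ/rᵢ = 1.14×10⁵ V.
At B: distances to the source charges are 0.869 m, 0.140 m, 1.91 m; V_B = Σ kqᵢ/rᵢ = -1.22×10⁵ V.
ΔV = V_B − V_A = -2.36×10⁵ V.
W_ext = qΔV = (6.21×10⁻⁶ C)(-2.36×10⁵ V) = -1.46 J.

-1.46 J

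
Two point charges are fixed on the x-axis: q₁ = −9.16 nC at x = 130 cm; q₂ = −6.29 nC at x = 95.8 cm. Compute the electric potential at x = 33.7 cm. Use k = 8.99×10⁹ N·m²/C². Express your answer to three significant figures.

Electric potential is a scalar, so the contributions from each charge add algebraically: V = Σ kqᵢ/rᵢ.
Distances from the field point to each charge: r₁ = 0.963 m, r₂ = 0.621 m.
V = k[(-9.16×10⁻⁹)/(0.963) + (-6.29×10⁻⁹)/(0.621)] = -177 V.

-177 V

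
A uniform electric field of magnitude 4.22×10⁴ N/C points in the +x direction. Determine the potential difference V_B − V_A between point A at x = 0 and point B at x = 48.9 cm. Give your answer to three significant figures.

In a uniform field, potential decreases in the direction of E: V_B − V_A = −E·Δx.
V_B − V_A = −(4.22×10⁴ V/m)(0.489 m) = -2.06×10⁴ V.

-2.06×10⁴ V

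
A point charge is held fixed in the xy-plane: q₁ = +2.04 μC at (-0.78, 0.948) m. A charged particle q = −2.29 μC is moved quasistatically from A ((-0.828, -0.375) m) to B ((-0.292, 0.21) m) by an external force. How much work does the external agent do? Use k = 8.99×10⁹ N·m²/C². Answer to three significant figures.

For quasistatic motion the external work equals the change in potential energy: W_ext = qΔV = q(V_B − V_A).
At A: distance to the source charge is 1.32 m; V_A = kq₁/r = 1.39×10⁴ V.
At B: distance to the source charge is 0.885 m; V_B = kq₁/r = 2.07×10⁴ V.
ΔV = V_B − V_A = 6880 V.
W_ext = qΔV = (-2.29×10⁻⁶ C)(6880 V) = -0.0157 J.

-0.0157 J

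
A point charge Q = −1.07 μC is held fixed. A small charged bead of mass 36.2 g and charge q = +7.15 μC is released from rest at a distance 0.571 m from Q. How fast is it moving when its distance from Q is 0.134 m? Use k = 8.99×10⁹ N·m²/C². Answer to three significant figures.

Only the electrostatic force acts, so mechanical energy is conserved: ½mv² = U₁ − U₂ = kQq(1/r₁ − 1/r₂).
U₁ − U₂ = (8.99×10⁹ N·m²/C²)(-1.07×10⁻⁶ C)(7.15×10⁻⁶ C)(1/0.571 − 1/0.134) = 0.393 J.
v = √(2·0.393/0.0362) = 4.66 m/s.

4.66 m/s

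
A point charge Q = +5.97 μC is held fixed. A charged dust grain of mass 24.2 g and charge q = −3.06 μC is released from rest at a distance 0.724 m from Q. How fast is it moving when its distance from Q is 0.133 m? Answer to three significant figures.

9.13 m/s

Only the electrostatic force acts, so mechanical energy is conserved: ½mv² = U₁ − U₂ = kQq(1/r₁ − 1/r₂).
U₁ − U₂ = (8.99×10⁹ N·m²/C²)(5.97×10⁻⁶ C)(-3.06×10⁻⁶ C)(1/0.724 − 1/0.133) = 1.01 J.
v = √(2·1.01/0.0242) = 9.13 m/s.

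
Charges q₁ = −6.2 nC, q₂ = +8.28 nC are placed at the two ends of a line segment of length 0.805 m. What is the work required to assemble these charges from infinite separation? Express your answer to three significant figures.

The work to assemble the configuration equals its total potential energy, U = Σ kqᵢqⱼ/rᵢⱼ over all pairs.
The separation is r = 0.805 m.
U = (-5.73×10⁻⁷) = -5.73×10⁻⁷ J.

-5.73×10⁻⁷ J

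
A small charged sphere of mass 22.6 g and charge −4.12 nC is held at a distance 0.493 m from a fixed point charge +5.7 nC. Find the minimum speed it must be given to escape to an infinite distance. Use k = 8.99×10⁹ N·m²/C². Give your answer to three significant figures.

To just escape, total mechanical energy must reach zero at infinity: ½mv²_min + U = 0, so ½mv²_min = −U = |kQq|/r.
|U| = |kQq|/r = (8.99×10⁹ N·m²/C²)(5.70×10⁻⁹)(4.12×10⁻⁹)/(0.493) = 4.28×10⁻⁷ J.
v_min = √(2|U|/m) = √(2·4.28×10⁻⁷/0.0226) = 6.16×10⁻³ m/s.

6.16×10⁻³ m/s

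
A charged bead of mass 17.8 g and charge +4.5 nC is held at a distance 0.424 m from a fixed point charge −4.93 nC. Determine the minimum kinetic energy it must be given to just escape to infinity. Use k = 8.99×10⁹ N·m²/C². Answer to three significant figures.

4.70×10⁻⁷ J

To just escape, total mechanical energy must reach zero at infinity: ½mv²_min + U = 0, so ½mv²_min = −U = |kQq|/r.
|U| = |kQq|/r = (8.99×10⁹ N·m²/C²)(4.93×10⁻⁹)(4.50×10⁻⁹)/(0.424) = 4.70×10⁻⁷ J.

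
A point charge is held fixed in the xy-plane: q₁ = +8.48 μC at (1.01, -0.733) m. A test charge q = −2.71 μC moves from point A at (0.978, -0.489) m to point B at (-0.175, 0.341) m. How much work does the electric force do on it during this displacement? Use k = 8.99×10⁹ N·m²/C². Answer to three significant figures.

-0.710 J

The work done by the electric force is W_field = −ΔU = −q(V_B − V_A) = q(V_A − V_B).
At A: distance to the source charge is 0.246 m; V_A = kq₁/r = 3.10×10⁵ V.
At B: distance to the source charge is 1.60 m; V_B = kq₁/r = 4.77×10⁴ V.
ΔV = V_B − V_A = -2.62×10⁵ V.
W_field = −qΔV = −(-2.71×10⁻⁶ C)(-2.62×10⁵ V) = -0.710 J.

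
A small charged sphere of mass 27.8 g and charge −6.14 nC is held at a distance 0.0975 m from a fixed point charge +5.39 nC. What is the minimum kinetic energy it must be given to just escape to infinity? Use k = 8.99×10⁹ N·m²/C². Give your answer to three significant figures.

3.05×10⁻⁶ J

To just escape, total mechanical energy must reach zero at infinity: ½mv²_min + U = 0, so ½mv²_min = −U = |kQq|/r.
|U| = |kQq|/r = (8.99×10⁹ N·m²/C²)(5.39×10⁻⁹)(6.14×10⁻⁹)/(0.0975) = 3.05×10⁻⁶ J.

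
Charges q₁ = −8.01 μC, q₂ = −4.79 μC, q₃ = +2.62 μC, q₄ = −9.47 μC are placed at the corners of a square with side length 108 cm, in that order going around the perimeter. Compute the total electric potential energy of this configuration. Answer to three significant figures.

The assembly work is the sum of pairwise potential energies, U = Σ_{i<j} kqᵢqⱼ/rᵢⱼ.
The four side pairs have separation 1.08 m and the two diagonal pairs 1.53 m.
Summing all 6 pair terms gives U = 0.783 J.

0.783 J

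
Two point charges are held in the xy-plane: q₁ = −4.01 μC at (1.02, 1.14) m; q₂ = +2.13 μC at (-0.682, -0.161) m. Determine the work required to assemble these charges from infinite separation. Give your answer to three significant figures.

The work to assemble the configuration equals its total potential energy, U = Σ kqᵢqⱼ/rᵢⱼ over all pairs.
Pair separations: r₁₂ = 2.14 m.
U = (-0.0358) = -0.0358 J.

-0.0358 J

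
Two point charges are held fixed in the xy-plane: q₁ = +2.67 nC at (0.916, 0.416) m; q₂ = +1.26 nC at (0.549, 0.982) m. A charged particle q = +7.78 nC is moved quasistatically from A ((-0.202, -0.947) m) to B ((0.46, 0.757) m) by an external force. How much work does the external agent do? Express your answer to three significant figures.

For quasistatic motion the external work equals the change in potential energy: W_ext = qΔV = q(V_B − V_A).
At A: distances to the source charges are 1.76 m, 2.07 m; V_A = Σ kqᵢ/rᵢ = 19.1 V.
At B: distances to the source charges are 0.569 m, 0.242 m; V_B = Σ kqᵢ/rᵢ = 89.0 V.
ΔV = V_B − V_A = 69.9 V.
W_ext = qΔV = (7.78×10⁻⁹ C)(69.9 V) = 5.44×10⁻⁷ J.

5.44×10⁻⁷ J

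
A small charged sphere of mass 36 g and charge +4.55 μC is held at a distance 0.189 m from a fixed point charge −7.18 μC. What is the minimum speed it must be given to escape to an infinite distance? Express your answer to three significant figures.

To just escape, total mechanical energy must reach zero at infinity: ½mv²_min + U = 0, so ½mv²_min = −U = |kQq|/r.
|U| = |kQq|/r = (8.99×10⁹ N·m²/C²)(7.18×10⁻⁶)(4.55×10⁻⁶)/(0.189) = 1.55 J.
v_min = √(2|U|/m) = √(2·1.55/0.0360) = 9.29 m/s.

9.29 m/s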